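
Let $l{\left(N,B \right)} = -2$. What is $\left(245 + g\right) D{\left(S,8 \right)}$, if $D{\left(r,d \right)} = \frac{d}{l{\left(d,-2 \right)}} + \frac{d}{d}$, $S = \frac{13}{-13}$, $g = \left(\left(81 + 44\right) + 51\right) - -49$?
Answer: $-1410$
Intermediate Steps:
$g = 225$ ($g = \left(125 + 51\right) + 49 = 176 + 49 = 225$)
$S = -1$ ($S = 13 \left(- \frac{1}{13}\right) = -1$)
$D{\left(r,d \right)} = 1 - \frac{d}{2}$ ($D{\left(r,d \right)} = \frac{d}{-2} + \frac{d}{d} = d \left(- \frac{1}{2}\right) + 1 = - \frac{d}{2} + 1 = 1 - \frac{d}{2}$)
$\left(245 + g\right) D{\left(S,8 \right)} = \left(245 + 225\right) \left(1 - 4\right) = 470 \left(1 - 4\right) = 470 \left(-3\right) = -1410$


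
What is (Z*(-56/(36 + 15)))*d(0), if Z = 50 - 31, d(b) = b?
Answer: 0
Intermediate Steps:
Z = 19
(Z*(-56/(36 + 15)))*d(0) = (19*(-56/(36 + 15)))*0 = (19*(-56/51))*0 = -1064/51*0 = 0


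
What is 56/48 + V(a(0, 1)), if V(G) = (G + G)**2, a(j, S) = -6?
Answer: 871/6 ≈ 145.17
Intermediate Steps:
V(G) = 4*G**2 (V(G) = (2*G)**2 = 4*G**2)
56/48 + V(a(0, 1)) = 56/48 + 4*(-6)**2 = 56*(1/48) + 4*36 = 7/6 + 144 = 871/6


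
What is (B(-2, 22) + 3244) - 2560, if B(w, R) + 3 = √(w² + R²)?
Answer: 681 + 2*√122 ≈ 703.09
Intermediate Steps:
B(w, R) = -3 + √(R² + w²) (B(w, R) = -3 + √(w² + R²) = -3 + √(R² + w²))
(B(-2, 22) + 3244) - 2560 = ((-3 + √(22² + (-2)²)) + 3244) - 2560 = ((-3 + √(484 + 4)) + 3244) - 2560 = ((-3 + √488) + 3244) - 2560 = ((-3 + 2*√122) + 3244) - 2560 = (3241 + 2*√122) - 2560 = 681 + 2*√122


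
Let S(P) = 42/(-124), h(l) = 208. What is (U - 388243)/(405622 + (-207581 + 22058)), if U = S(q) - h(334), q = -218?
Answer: -2189453/1240558 ≈ -1.7649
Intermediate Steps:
S(P) = -21/62 (S(P) = 42*(-1/124) = -21/62)
U = -12917/62 (U = -21/62 - 1*208 = -21/62 - 208 = -12917/62 ≈ -208.34)
(U - 388243)/(405622 + (-207581 + 22058)) = (-12917/62 - 388243)/(405622 + (-207581 + 22058)) = -24083983/(62*(405622 - 185523)) = -24083983/62/220099 = -24083983/62*1/220099 = -2189453/1240558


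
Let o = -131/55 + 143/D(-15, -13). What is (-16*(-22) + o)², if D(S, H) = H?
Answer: 346853376/3025 ≈ 1.1466e+5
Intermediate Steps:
o = -736/55 (o = -131/55 + 143/(-13) = -131*1/55 + 143*(-1/13) = -131/55 - 11 = -736/55 ≈ -13.382)
(-16*(-22) + o)² = (-16*(-22) - 736/55)² = (352 - 736/55)² = (18624/55)² = 346853376/3025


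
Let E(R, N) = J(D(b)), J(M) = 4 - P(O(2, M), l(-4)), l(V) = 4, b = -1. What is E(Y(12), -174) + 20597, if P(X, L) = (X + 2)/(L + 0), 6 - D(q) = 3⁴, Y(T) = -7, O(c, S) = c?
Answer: 20600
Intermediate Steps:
D(q) = -75 (D(q) = 6 - 1*3⁴ = 6 - 1*81 = 6 - 81 = -75)
P(X, L) = (2 + X)/L
J(M) = 3 (J(M) = 4 - (2 + 2)/4 = 4 - 4/4 = 4 - 1*1 = 4 - 1 = 3)
E(R, N) = 3
E(Y(12), -174) + 20597 = 3 + 20597 = 20600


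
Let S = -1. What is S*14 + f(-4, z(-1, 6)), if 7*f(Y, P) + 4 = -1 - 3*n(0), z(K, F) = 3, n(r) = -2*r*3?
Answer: -103/7 ≈ -14.714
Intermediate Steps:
n(r) = -6*r
f(Y, P) = -5/7 (f(Y, P) = -4/7 + (-1 - (-18)*0)/7 = -4/7 + (-1 - 3*0)/7 = -4/7 + (-1 + 0)/7 = -4/7 + (⅐)*(-1) = -4/7 - ⅐ = -5/7)
S*14 + f(-4, z(-1, 6)) = -1*14 - 5/7 = -14 - 5/7 = -103/7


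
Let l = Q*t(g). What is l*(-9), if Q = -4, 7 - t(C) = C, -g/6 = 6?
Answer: 1548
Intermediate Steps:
g = -36 (g = -6*6 = -36)
t(C) = 7 - C
l = -172 (l = -4*(7 - 1*(-36)) = -4*(7 + 36) = -4*43 = -172)
l*(-9) = -172*(-9) = 1548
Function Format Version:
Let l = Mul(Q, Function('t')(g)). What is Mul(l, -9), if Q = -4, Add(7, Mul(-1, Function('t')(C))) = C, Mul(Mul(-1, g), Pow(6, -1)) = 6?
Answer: 1548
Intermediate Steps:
g = -36 (g = Mul(-6, 6) = -36)
Function('t')(C) = Add(7, Mul(-1, C))
l = -172 (l = Mul(-4, Add(7, Mul(-1, -36))) = Mul(-4, Add(7, 36)) = Mul(-4, 43) = -172)
Mul(l, -9) = Mul(-172, -9) = 1548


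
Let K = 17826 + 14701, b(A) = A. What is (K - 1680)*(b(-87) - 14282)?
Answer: -443240543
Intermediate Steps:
K = 32527
(K - 1680)*(b(-87) - 14282) = (32527 - 1680)*(-87 - 14282) = 30847*(-14369) = -443240543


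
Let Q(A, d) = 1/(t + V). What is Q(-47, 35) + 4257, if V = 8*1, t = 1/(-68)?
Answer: 2311619/543 ≈ 4257.1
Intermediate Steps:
t = -1/68 ≈ -0.014706
V = 8
Q(A, d) = 68/543 (Q(A, d) = 1/(-1/68 + 8) = 1/(543/68) = 68/543)
Q(-47, 35) + 4257 = 68/543 + 4257 = 2311619/543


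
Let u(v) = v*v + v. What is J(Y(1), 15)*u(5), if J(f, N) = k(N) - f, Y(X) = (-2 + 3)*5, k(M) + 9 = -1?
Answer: -450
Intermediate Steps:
k(M) = -10 (k(M) = -9 - 1 = -10)
Y(X) = 5 (Y(X) = 1*5 = 5)
u(v) = v + v² (u(v) = v² + v = v + v²)
J(f, N) = -10 - f
J(Y(1), 15)*u(5) = (-10 - 1*5)*(5*(1 + 5)) = (-10 - 5)*(5*6) = -15*30 = -450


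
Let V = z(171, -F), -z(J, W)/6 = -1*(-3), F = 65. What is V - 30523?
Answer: -30541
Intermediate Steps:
z(J, W) = -18 (z(J, W) = -(-6)*(-3) = -6*3 = -18)
V = -18
V - 30523 = -18 - 30523 = -30541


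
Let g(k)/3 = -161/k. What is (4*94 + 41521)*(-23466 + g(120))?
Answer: -39332945497/40 ≈ -9.8332e+8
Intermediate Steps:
g(k) = -483/k (g(k) = 3*(-161/k) = -483/k)
(4*94 + 41521)*(-23466 + g(120)) = (4*94 + 41521)*(-23466 - 483/120) = (376 + 41521)*(-23466 - 483*1/120) = 41897*(-23466 - 161/40) = 41897*(-938801/40) = -39332945497/40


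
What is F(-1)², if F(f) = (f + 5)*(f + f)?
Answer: 64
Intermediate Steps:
F(f) = 2*f*(5 + f) (F(f) = (5 + f)*(2*f) = 2*f*(5 + f))
F(-1)² = (2*(-1)*(5 - 1))² = (2*(-1)*4)² = (-8)² = 64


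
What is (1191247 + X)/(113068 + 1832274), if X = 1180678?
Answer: 2371925/1945342 ≈ 1.2193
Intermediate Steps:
(1191247 + X)/(113068 + 1832274) = (1191247 + 1180678)/(113068 + 1832274) = 2371925/1945342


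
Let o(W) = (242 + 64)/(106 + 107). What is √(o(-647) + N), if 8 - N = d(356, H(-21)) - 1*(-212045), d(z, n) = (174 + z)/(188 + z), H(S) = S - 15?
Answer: I*√4942483485305/4828 ≈ 460.47*I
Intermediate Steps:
H(S) = -15 + S
o(W) = 102/71 (o(W) = 306/213 = 306*(1/213) = 102/71)
d(z, n) = (174 + z)/(188 + z)
N = -57674329/272 (N = 8 - ((174 + 356)/(188 + 356) - 1*(-212045)) = 8 - (530/544 + 212045) = 8 - ((1/544)*530 + 212045) = 8 - (265/272 + 212045) = 8 - 1*57676505/272 = 8 - 57676505/272 = -57674329/272 ≈ -2.1204e+5)
√(o(-647) + N) = √(102/71 - 57674329/272) = √(-4094849615/19312) = I*√4942483485305/4828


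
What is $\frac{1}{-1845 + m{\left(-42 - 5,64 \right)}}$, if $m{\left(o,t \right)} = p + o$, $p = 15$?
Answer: $- \frac{1}{1877} \approx -0.00053276$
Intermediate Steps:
$m{\left(o,t \right)} = 15 + o$
$\frac{1}{-1845 + m{\left(-42 - 5,64 \right)}} = \frac{1}{-1845 + \left(15 - 47\right)} = \frac{1}{-1845 - 32} = \frac{1}{-1877} = - \frac{1}{1877}$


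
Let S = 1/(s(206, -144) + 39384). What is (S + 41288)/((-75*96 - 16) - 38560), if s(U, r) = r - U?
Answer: -1611635793/1786820384 ≈ -0.90196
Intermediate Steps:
S = 1/39034 (S = 1/((-144 - 1*206) + 39384) = 1/((-144 - 206) + 39384) = 1/(-350 + 39384) = 1/39034 ≈ 2.5619e-5)
(S + 41288)/((-75*96 - 16) - 38560) = (1/39034 + 41288)/((-75*96 - 16) - 38560) = 1611635793/(39034*((-7200 - 16) - 38560)) = 1611635793/(39034*(-7216 - 38560)) = (1611635793/39034)/(-45776) = (1611635793/39034)*(-1/45776) = -1611635793/1786820384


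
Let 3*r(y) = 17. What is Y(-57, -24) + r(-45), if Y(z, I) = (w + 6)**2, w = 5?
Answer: 380/3 ≈ 126.67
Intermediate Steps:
r(y) = 17/3 (r(y) = (1/3)*17 = 17/3)
Y(z, I) = 121 (Y(z, I) = (5 + 6)**2 = 11**2 = 121)
Y(-57, -24) + r(-45) = 121 + 17/3 = 380/3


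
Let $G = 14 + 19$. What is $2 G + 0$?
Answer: $66$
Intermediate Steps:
$G = 33$
$2 G + 0 = 2 \cdot 33 + 0 = 66 + 0 = 66$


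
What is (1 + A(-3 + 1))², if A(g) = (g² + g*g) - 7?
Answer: 4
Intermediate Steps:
A(g) = -7 + 2*g² (A(g) = (g² + g²) - 7 = 2*g² - 7 = -7 + 2*g²)
(1 + A(-3 + 1))² = (1 + (-7 + 2*(-3 + 1)²))² = (1 + (-7 + 2*(-2)²))² = (1 + (-7 + 2*4))² = (1 + (-7 + 8))² = (1 + 1)² = 2² = 4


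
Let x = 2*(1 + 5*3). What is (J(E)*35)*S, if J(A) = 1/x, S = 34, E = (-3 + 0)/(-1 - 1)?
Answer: 595/16 ≈ 37.188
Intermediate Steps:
E = 3/2 (E = -3/(-2) = -3*(-½) = 3/2 ≈ 1.5000)
x = 32 (x = 2*(1 + 15) = 2*16 = 32)
J(A) = 1/32
(J(E)*35)*S = ((1/32)*35)*34 = (35/32)*34 = 595/16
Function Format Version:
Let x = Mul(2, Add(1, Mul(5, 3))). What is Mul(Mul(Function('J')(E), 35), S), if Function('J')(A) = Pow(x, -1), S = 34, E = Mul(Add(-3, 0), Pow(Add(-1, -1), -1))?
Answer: Rational(595, 16) ≈ 37.188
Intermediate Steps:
E = Rational(3, 2) (E = Mul(-3, Pow(-2, -1)) = Mul(-3, Rational(-1, 2)) = Rational(3, 2) ≈ 1.5000)
x = 32 (x = Mul(2, Add(1, 15)) = Mul(2, 16) = 32)
Function('J')(A) = Rational(1, 32) (Function('J')(A) = Pow(32, -1) = Rational(1, 32))
Mul(Mul(Function('J')(E), 35), S) = Mul(Mul(Rational(1, 32), 35), 34) = Mul(Rational(35, 32), 34) = Rational(595, 16)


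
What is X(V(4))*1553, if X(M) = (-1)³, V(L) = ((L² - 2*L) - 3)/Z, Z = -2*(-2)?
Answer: -1553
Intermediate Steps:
Z = 4
V(L) = -¾ - L/2 + L²/4 (V(L) = ((L² - 2*L) - 3)/4 = (-3 + L² - 2*L)*(¼) = -¾ - L/2 + L²/4)
X(M) = -1
X(V(4))*1553 = -1*1553 = -1553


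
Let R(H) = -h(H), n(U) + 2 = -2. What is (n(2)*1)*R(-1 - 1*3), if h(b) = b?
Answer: -16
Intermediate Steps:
n(U) = -4 (n(U) = -2 - 2 = -4)
R(H) = -H
(n(2)*1)*R(-1 - 1*3) = (-4*1)*(-(-1 - 1*3)) = -(-4)*(-1 - 3) = -(-4)*(-4) = -4*4 = -16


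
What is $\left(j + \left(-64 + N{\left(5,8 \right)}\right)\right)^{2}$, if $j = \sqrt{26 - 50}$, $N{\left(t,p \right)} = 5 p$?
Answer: $552 - 96 i \sqrt{6} \approx 552.0 - 235.15 i$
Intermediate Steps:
$j = 2 i \sqrt{6}$ ($j = \sqrt{-24} = 2 i \sqrt{6} \approx 4.899 i$)
$\left(j + \left(-64 + N{\left(5,8 \right)}\right)\right)^{2} = \left(2 i \sqrt{6} + \left(-64 + 5 \cdot 8\right)\right)^{2} = \left(2 i \sqrt{6} + \left(-64 + 40\right)\right)^{2} = \left(2 i \sqrt{6} - 24\right)^{2} = \left(-24 + 2 i \sqrt{6}\right)^{2}$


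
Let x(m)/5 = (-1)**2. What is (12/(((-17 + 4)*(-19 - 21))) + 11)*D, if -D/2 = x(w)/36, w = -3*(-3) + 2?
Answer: -1433/468 ≈ -3.0620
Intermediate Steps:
w = 11 (w = 9 + 2 = 11)
x(m) = 5 (x(m) = 5*(-1)**2 = 5*1 = 5)
D = -5/18 (D = -10/36 = -2*5/36 = -5/18 ≈ -0.27778)
(12/(((-17 + 4)*(-19 - 21))) + 11)*D = (12/(((-17 + 4)*(-19 - 21))) + 11)*(-5/18) = (12/((-13*(-40))) + 11)*(-5/18) = (12/520 + 11)*(-5/18) = (12*(1/520) + 11)*(-5/18) = (3/130 + 11)*(-5/18) = (1433/130)*(-5/18) = -1433/468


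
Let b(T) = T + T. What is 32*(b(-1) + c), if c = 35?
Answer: 1056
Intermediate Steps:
b(T) = 2*T
32*(b(-1) + c) = 32*(2*(-1) + 35) = 32*(-2 + 35) = 32*33 = 1056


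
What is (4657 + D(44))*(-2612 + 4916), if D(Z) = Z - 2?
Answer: 10826496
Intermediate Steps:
D(Z) = -2 + Z
(4657 + D(44))*(-2612 + 4916) = (4657 + (-2 + 44))*(-2612 + 4916) = (4657 + 42)*2304 = 4699*2304 = 10826496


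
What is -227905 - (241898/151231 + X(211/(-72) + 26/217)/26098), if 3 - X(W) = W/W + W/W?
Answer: -899507838138625/3946826638 ≈ -2.2791e+5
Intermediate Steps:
X(W) = 1 (X(W) = 3 - (W/W + W/W) = 3 - (1 + 1) = 3 - 1*2 = 3 - 2 = 1)
-227905 - (241898/151231 + X(211/(-72) + 26/217)/26098) = -227905 - (241898/151231 + 1/26098) = -227905 - 1*6313205235/3946826638 = -227905 - 6313205235/3946826638 = -899507838138625/3946826638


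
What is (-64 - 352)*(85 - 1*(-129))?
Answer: -89024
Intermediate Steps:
(-64 - 352)*(85 - 1*(-129)) = -416*(85 + 129) = -416*214 = -89024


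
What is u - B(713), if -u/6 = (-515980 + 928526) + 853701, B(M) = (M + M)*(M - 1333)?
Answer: -6713362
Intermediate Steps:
B(M) = 2*M*(-1333 + M) (B(M) = (2*M)*(-1333 + M) = 2*M*(-1333 + M))
u = -7597482 (u = -6*((-515980 + 928526) + 853701) = -6*(412546 + 853701) = -6*1266247 = -7597482)
u - B(713) = -7597482 - 2*713*(-1333 + 713) = -7597482 - 2*713*(-620) = -7597482 - 1*(-884120) = -7597482 + 884120 = -6713362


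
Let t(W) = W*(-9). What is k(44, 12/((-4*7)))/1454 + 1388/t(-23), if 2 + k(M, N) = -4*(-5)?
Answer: 1010939/150489 ≈ 6.7177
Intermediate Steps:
t(W) = -9*W
k(M, N) = 18 (k(M, N) = -2 - 4*(-5) = -2 + 20 = 18)
k(44, 12/((-4*7)))/1454 + 1388/t(-23) = 18/1454 + 1388/((-9*(-23))) = 18*(1/1454) + 1388/207 = 9/727 + 1388*(1/207) = 9/727 + 1388/207 = 1010939/150489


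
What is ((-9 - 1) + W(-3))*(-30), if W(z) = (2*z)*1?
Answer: 480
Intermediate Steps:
W(z) = 2*z
((-9 - 1) + W(-3))*(-30) = ((-9 - 1) + 2*(-3))*(-30) = (-10 - 6)*(-30) = -16*(-30) = 480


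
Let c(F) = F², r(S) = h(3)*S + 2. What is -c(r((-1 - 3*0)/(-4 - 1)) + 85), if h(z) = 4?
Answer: -192721/25 ≈ -7708.8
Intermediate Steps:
r(S) = 2 + 4*S (r(S) = 4*S + 2 = 2 + 4*S)
-c(r((-1 - 3*0)/(-4 - 1)) + 85) = -((2 + 4*((-1 - 3*0)/(-4 - 1))) + 85)² = -((2 + 4*((-1 + 0)/(-5))) + 85)² = -((2 + 4*(-1*(-⅕))) + 85)² = -((2 + 4*(⅕)) + 85)² = -((2 + ⅘) + 85)² = -(14/5 + 85)² = -(439/5)² = -1*192721/25 = -192721/25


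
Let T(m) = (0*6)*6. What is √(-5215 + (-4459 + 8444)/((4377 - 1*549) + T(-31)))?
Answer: I*√19100796495/1914 ≈ 72.208*I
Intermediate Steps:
T(m) = 0 (T(m) = 0*6 = 0)
√(-5215 + (-4459 + 8444)/((4377 - 1*549) + T(-31))) = √(-5215 + (-4459 + 8444)/((4377 - 1*549) + 0)) = √(-5215 + 3985/((4377 - 549) + 0)) = √(-5215 + 3985/(3828 + 0)) = √(-5215 + 3985/3828) = √(-19959035/3828) = I*√19100796495/1914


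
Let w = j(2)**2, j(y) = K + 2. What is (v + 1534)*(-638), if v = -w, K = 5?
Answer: -947430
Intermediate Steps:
j(y) = 7 (j(y) = 5 + 2 = 7)
w = 49 (w = 7**2 = 49)
v = -49 (v = -1*49 = -49)
(v + 1534)*(-638) = (-49 + 1534)*(-638) = 1485*(-638) = -947430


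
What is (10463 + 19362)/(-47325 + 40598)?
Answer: -29825/6727 ≈ -4.4336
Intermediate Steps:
(10463 + 19362)/(-47325 + 40598) = 29825/(-6727) = 29825*(-1/6727) = -29825/6727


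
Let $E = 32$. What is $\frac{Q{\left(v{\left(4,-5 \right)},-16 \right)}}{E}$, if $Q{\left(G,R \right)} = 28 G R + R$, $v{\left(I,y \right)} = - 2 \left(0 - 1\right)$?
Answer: $- \frac{57}{2} \approx -28.5$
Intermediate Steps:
$v{\left(I,y \right)} = 2$ ($v{\left(I,y \right)} = \left(-2\right) \left(-1\right) = 2$)
$Q{\left(G,R \right)} = R + 28 G R$ ($Q{\left(G,R \right)} = 28 G R + R = R + 28 G R$)
$\frac{Q{\left(v{\left(4,-5 \right)},-16 \right)}}{E} = \frac{\left(-16\right) \left(1 + 28 \cdot 2\right)}{32} = - 16 \left(1 + 56\right) \frac{1}{32} = \left(-16\right) 57 \cdot \frac{1}{32} = \left(-912\right) \frac{1}{32} = - \frac{57}{2}$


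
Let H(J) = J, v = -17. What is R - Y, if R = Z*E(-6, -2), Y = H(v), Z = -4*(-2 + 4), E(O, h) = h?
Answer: 33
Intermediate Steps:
Z = -8 (Z = -4*2 = -8)
Y = -17
R = 16 (R = -8*(-2) = 16)
R - Y = 16 - 1*(-17) = 16 + 17 = 33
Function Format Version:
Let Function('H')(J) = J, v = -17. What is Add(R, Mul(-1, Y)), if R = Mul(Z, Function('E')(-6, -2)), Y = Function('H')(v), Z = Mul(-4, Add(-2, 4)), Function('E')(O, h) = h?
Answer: 33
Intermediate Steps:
Z = -8 (Z = Mul(-4, 2) = -8)
Y = -17
R = 16 (R = Mul(-8, -2) = 16)
Add(R, Mul(-1, Y)) = Add(16, Mul(-1, -17)) = Add(16, 17) = 33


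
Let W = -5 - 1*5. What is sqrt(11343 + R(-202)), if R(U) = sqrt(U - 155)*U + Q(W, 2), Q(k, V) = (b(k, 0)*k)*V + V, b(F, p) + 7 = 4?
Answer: sqrt(11405 - 202*I*sqrt(357)) ≈ 108.24 - 17.631*I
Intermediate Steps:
b(F, p) = -3 (b(F, p) = -7 + 4 = -3)
W = -10 (W = -5 - 5 = -10)
Q(k, V) = V - 3*V*k (Q(k, V) = (-3*k)*V + V = -3*V*k + V = V - 3*V*k)
R(U) = 62 + U*sqrt(-155 + U) (R(U) = sqrt(U - 155)*U + 2*(1 - 3*(-10)) = sqrt(-155 + U)*U + 2*(1 + 30) = U*sqrt(-155 + U) + 2*31 = U*sqrt(-155 + U) + 62 = 62 + U*sqrt(-155 + U))
sqrt(11343 + R(-202)) = sqrt(11343 + (62 - 202*sqrt(-155 - 202))) = sqrt(11343 + (62 - 202*I*sqrt(357))) = sqrt(11405 - 202*I*sqrt(357))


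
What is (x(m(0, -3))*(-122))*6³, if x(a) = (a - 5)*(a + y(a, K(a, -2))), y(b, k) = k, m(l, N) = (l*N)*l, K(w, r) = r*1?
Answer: -263520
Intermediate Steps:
K(w, r) = r
m(l, N) = N*l² (m(l, N) = (N*l)*l = N*l²)
x(a) = (-5 + a)*(-2 + a) (x(a) = (a - 5)*(a - 2) = (-5 + a)*(-2 + a))
(x(m(0, -3))*(-122))*6³ = ((10 + (-3*0²)² - (-21)*0²)*(-122))*6³ = ((10 + (-3*0)² - (-21)*0)*(-122))*216 = ((10 + 0² - 7*0)*(-122))*216 = ((10 + 0 + 0)*(-122))*216 = (10*(-122))*216 = -1220*216 = -263520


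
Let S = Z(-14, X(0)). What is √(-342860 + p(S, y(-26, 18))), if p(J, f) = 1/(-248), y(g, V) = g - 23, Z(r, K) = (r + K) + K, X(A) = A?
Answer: I*√5271815422/124 ≈ 585.54*I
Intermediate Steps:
Z(r, K) = r + 2*K (Z(r, K) = (K + r) + K = r + 2*K)
y(g, V) = -23 + g
S = -14 (S = -14 + 2*0 = -14 + 0 = -14)
p(J, f) = -1/248
√(-342860 + p(S, y(-26, 18))) = √(-342860 - 1/248) = √(-85029281/248) = I*√5271815422/124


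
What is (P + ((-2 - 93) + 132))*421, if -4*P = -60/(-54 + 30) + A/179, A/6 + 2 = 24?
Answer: 21818325/1432 ≈ 15236.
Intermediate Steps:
A = 132 (A = -12 + 6*24 = -12 + 144 = 132)
P = -1159/1432 (P = -(-60/(-54 + 30) + 132/179)/4 = -(-60/(-24) + 132*(1/179))/4 = -(-60*(-1/24) + 132/179)/4 = -(5/2 + 132/179)/4 = -1/4*1159/358 = -1159/1432 ≈ -0.80936)
(P + ((-2 - 93) + 132))*421 = (-1159/1432 + ((-2 - 93) + 132))*421 = (-1159/1432 + (-95 + 132))*421 = (-1159/1432 + 37)*421 = (51825/1432)*421 = 21818325/1432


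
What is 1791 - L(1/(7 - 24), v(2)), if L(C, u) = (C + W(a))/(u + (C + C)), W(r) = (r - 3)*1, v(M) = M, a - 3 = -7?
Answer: 7179/4 ≈ 1794.8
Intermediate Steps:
a = -4 (a = 3 - 7 = -4)
W(r) = -3 + r (W(r) = (-3 + r)*1 = -3 + r)
L(C, u) = (-7 + C)/(u + 2*C) (L(C, u) = (C + (-3 - 4))/(u + (C + C)) = (C - 7)/(u + 2*C) = (-7 + C)/(u + 2*C))
1791 - L(1/(7 - 24), v(2)) = 1791 - (-7 + 1/(7 - 24))/(2 + 2/(7 - 24)) = 1791 - (-7 + 1/(-17))/(2 + 2/(-17)) = 1791 - (-7 - 1/17)/(2 + 2*(-1/17)) = 1791 - (-120)/((2 - 2/17)*17) = 1791 - (-120)/(32/17*17) = 1791 - 17*(-120)/(32*17) = 1791 - 1*(-15/4) = 1791 + 15/4 = 7179/4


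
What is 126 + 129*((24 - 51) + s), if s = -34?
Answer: -7743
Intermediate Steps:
126 + 129*((24 - 51) + s) = 126 + 129*((24 - 51) - 34) = 126 + 129*(-27 - 34) = 126 + 129*(-61) = 126 - 7869 = -7743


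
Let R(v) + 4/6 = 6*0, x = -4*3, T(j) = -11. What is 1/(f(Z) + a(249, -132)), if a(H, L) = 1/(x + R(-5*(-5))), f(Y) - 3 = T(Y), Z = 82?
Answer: -38/307 ≈ -0.12378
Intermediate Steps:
x = -12
R(v) = -⅔ (R(v) = -⅔ + 6*0 = -⅔ + 0 = -⅔)
f(Y) = -8 (f(Y) = 3 - 11 = -8)
a(H, L) = -3/38 (a(H, L) = 1/(-12 - ⅔) = 1/(-38/3) = -3/38)
1/(f(Z) + a(249, -132)) = 1/(-8 - 3/38) = 1/(-307/38) = -38/307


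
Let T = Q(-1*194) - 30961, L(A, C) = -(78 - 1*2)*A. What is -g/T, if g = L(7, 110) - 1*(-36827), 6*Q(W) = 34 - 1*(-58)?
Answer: 6405/5461 ≈ 1.1729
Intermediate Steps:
Q(W) = 46/3 (Q(W) = (34 - 1*(-58))/6 = (34 + 58)/6 = (⅙)*92 = 46/3)
L(A, C) = -76*A (L(A, C) = -(78 - 2)*A = -76*A)
T = -92837/3 (T = 46/3 - 30961 = -92837/3 ≈ -30946.)
g = 36295 (g = -76*7 - 1*(-36827) = -532 + 36827 = 36295)
-g/T = -36295/(-92837/3) = -36295*(-3)/92837 = -1*(-6405/5461) = 6405/5461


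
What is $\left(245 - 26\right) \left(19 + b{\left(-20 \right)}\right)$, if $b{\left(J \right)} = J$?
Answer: $-219$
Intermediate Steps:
$\left(245 - 26\right) \left(19 + b{\left(-20 \right)}\right) = \left(245 - 26\right) \left(19 - 20\right) = 219 \left(-1\right) = -219$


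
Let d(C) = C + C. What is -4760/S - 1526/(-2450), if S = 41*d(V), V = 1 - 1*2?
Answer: 420969/7175 ≈ 58.672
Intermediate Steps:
V = -1 (V = 1 - 2 = -1)
d(C) = 2*C
S = -82 (S = 41*(2*(-1)) = 41*(-2) = -82)
-4760/S - 1526/(-2450) = -4760/(-82) - 1526/(-2450) = -4760*(-1/82) - 1526*(-1/2450) = 2380/41 + 109/175 = 420969/7175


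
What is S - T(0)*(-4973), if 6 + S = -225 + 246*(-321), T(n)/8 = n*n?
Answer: -79197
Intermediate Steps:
T(n) = 8*n² (T(n) = 8*(n*n) = 8*n²)
S = -79197 (S = -6 + (-225 + 246*(-321)) = -6 + (-225 - 78966) = -6 - 79191 = -79197)
S - T(0)*(-4973) = -79197 - 8*0²*(-4973) = -79197 - 8*0*(-4973) = -79197 - 0*(-4973) = -79197 - 1*0 = -79197 + 0 = -79197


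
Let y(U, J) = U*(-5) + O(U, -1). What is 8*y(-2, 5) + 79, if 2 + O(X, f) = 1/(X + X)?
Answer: 141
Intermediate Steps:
O(X, f) = -2 + 1/(2*X) (O(X, f) = -2 + 1/(X + X) = -2 + 1/(2*X))
y(U, J) = -2 + 1/(2*U) - 5*U (y(U, J) = U*(-5) + (-2 + 1/(2*U)) = -5*U + (-2 + 1/(2*U)) = -2 + 1/(2*U) - 5*U)
8*y(-2, 5) + 79 = 8*(-2 + (½)/(-2) - 5*(-2)) + 79 = 8*(-2 + (½)*(-½) + 10) + 79 = 8*(-2 - ¼ + 10) + 79 = 8*(31/4) + 79 = 62 + 79 = 141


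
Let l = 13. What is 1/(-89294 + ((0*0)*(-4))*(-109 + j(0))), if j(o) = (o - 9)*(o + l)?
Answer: -1/89294 ≈ -1.1199e-5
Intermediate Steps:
j(o) = (-9 + o)*(13 + o) (j(o) = (o - 9)*(o + 13) = (-9 + o)*(13 + o))
1/(-89294 + ((0*0)*(-4))*(-109 + j(0))) = 1/(-89294 + ((0*0)*(-4))*(-109 + (-117 + 0**2 + 4*0))) = 1/(-89294 + (0*(-4))*(-109 + (-117 + 0 + 0))) = 1/(-89294 + 0*(-109 - 117)) = 1/(-89294 + 0*(-226)) = 1/(-89294 + 0) = 1/(-89294) = -1/89294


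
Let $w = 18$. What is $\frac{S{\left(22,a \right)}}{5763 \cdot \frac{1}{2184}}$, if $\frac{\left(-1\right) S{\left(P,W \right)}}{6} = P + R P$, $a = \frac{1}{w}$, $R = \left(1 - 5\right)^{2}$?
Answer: $- \frac{96096}{113} \approx -850.41$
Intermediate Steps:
$R = 16$ ($R = \left(1 + \left(-5 + 0\right)\right)^{2} = \left(1 - 5\right)^{2} = \left(-4\right)^{2} = 16$)
$a = \frac{1}{18} \approx 0.055556$
$S{\left(P,W \right)} = - 102 P$ ($S{\left(P,W \right)} = - 6 \left(P + 16 P\right) = - 6 \cdot 17 P = - 102 P$)
$\frac{S{\left(22,a \right)}}{5763 \cdot \frac{1}{2184}} = \frac{\left(-102\right) 22}{5763 \cdot \frac{1}{2184}} = - \frac{2244}{5763 \cdot \frac{1}{2184}} = - \frac{2244}{\frac{1921}{728}} = \left(-2244\right) \frac{728}{1921} = - \frac{96096}{113}$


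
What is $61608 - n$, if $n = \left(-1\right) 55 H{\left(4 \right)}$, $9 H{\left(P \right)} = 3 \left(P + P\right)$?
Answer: $\frac{185264}{3} \approx 61755.0$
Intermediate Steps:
$H{\left(P \right)} = \frac{2 P}{3}$ ($H{\left(P \right)} = \frac{3 \left(P + P\right)}{9} = \frac{3 \cdot 2 P}{9} = \frac{6 P}{9} = \frac{2 P}{3}$)
$n = - \frac{440}{3}$ ($n = \left(-1\right) 55 \cdot \frac{2}{3} \cdot 4 = \left(-55\right) \frac{8}{3} = - \frac{440}{3} \approx -146.67$)
$61608 - n = 61608 - - \frac{440}{3} = 61608 + \frac{440}{3} = \frac{185264}{3}$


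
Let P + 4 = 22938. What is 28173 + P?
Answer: 51107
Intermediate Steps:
P = 22934 (P = -4 + 22938 = 22934)
28173 + P = 28173 + 22934 = 51107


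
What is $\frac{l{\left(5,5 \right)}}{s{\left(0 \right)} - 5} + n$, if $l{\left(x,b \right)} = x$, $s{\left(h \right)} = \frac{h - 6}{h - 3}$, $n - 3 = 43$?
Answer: $\frac{133}{3} \approx 44.333$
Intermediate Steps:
$n = 46$ ($n = 3 + 43 = 46$)
$s{\left(h \right)} = \frac{-6 + h}{-3 + h}$
$\frac{l{\left(5,5 \right)}}{s{\left(0 \right)} - 5} + n = \frac{1}{\frac{-6 + 0}{-3 + 0} - 5} \cdot 5 + 46 = \frac{1}{\frac{1}{-3} \left(-6\right) - 5} \cdot 5 + 46 = \frac{1}{\left(- \frac{1}{3}\right) \left(-6\right) - 5} \cdot 5 + 46 = \frac{1}{2 - 5} \cdot 5 + 46 = \frac{1}{-3} \cdot 5 + 46 = \left(- \frac{1}{3}\right) 5 + 46 = - \frac{5}{3} + 46 = \frac{133}{3}$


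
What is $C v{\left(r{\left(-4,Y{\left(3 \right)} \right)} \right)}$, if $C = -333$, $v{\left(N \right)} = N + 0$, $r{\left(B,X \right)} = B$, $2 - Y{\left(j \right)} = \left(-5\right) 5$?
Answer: $1332$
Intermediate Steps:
$Y{\left(j \right)} = 27$ ($Y{\left(j \right)} = 2 - \left(-5\right) 5 = 2 - -25 = 2 + 25 = 27$)
$v{\left(N \right)} = N$
$C v{\left(r{\left(-4,Y{\left(3 \right)} \right)} \right)} = \left(-333\right) \left(-4\right) = 1332$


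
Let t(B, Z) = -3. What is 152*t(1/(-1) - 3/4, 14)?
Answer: -456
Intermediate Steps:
152*t(1/(-1) - 3/4, 14) = 152*(-3) = -456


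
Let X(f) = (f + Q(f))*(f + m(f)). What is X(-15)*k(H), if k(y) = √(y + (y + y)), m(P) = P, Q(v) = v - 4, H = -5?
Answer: 1020*I*√15 ≈ 3950.4*I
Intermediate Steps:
Q(v) = -4 + v
X(f) = 2*f*(-4 + 2*f) (X(f) = (f + (-4 + f))*(f + f) = (-4 + 2*f)*(2*f) = 2*f*(-4 + 2*f))
k(y) = √3*√y (k(y) = √(y + 2*y) = √(3*y) = √3*√y)
X(-15)*k(H) = (4*(-15)*(-2 - 15))*(√3*√(-5)) = (4*(-15)*(-17))*(√3*(I*√5)) = 1020*(I*√15) = 1020*I*√15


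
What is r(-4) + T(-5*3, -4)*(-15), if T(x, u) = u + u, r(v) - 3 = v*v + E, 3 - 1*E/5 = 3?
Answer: 139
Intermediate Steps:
E = 0 (E = 15 - 5*3 = 15 - 15 = 0)
r(v) = 3 + v² (r(v) = 3 + (v*v + 0) = 3 + (v² + 0) = 3 + v²)
T(x, u) = 2*u
r(-4) + T(-5*3, -4)*(-15) = (3 + (-4)²) + (2*(-4))*(-15) = (3 + 16) - 8*(-15) = 19 + 120 = 139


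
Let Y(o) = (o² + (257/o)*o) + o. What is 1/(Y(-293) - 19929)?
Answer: 1/65884 ≈ 1.5178e-5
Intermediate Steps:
Y(o) = 257 + o + o² (Y(o) = (o² + 257) + o = (257 + o²) + o = 257 + o + o²)
1/(Y(-293) - 19929) = 1/((257 - 293 + (-293)²) - 19929) = 1/((257 - 293 + 85849) - 19929) = 1/(85813 - 19929) = 1/65884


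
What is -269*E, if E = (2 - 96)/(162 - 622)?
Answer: -12643/230 ≈ -54.970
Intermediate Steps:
E = 47/230 (E = -94/(-460) = -94*(-1/460) = 47/230 ≈ 0.20435)
-269*E = -269*47/230 = -12643/230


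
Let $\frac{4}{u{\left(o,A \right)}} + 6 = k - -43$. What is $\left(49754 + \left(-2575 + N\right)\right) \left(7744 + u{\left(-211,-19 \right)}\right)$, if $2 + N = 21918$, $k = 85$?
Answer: $\frac{32639510670}{61} \approx 5.3507 \cdot 10^{8}$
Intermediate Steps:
$N = 21916$ ($N = -2 + 21918 = 21916$)
$u{\left(o,A \right)} = \frac{2}{61}$ ($u{\left(o,A \right)} = \frac{4}{-6 + \left(85 - -43\right)} = \frac{4}{-6 + \left(85 + 43\right)} = \frac{4}{-6 + 128} = \frac{4}{122} = 4 \cdot \frac{1}{122} = \frac{2}{61}$)
$\left(49754 + \left(-2575 + N\right)\right) \left(7744 + u{\left(-211,-19 \right)}\right) = \left(49754 + \left(-2575 + 21916\right)\right) \left(7744 + \frac{2}{61}\right) = \left(49754 + 19341\right) \frac{472386}{61} = 69095 \cdot \frac{472386}{61} = \frac{32639510670}{61}$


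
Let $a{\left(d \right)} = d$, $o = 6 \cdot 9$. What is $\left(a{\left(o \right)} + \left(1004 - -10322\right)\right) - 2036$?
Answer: $9344$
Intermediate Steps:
$o = 54$
$\left(a{\left(o \right)} + \left(1004 - -10322\right)\right) - 2036 = \left(54 + \left(1004 - -10322\right)\right) - 2036 = \left(54 + \left(1004 + 10322\right)\right) - 2036 = \left(54 + 11326\right) - 2036 = 11380 - 2036 = 9344$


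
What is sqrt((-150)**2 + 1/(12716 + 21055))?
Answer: sqrt(25660809956271)/33771 ≈ 150.00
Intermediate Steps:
sqrt((-150)**2 + 1/(12716 + 21055)) = sqrt(22500 + 1/33771) = sqrt(759847501/33771) = sqrt(25660809956271)/33771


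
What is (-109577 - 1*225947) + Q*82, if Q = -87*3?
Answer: -356926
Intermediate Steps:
Q = -261
(-109577 - 1*225947) + Q*82 = (-109577 - 1*225947) - 261*82 = (-109577 - 225947) - 21402 = -335524 - 21402 = -356926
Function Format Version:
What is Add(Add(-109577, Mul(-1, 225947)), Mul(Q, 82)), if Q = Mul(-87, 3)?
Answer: -356926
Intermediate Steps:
Q = -261
Add(Add(-109577, Mul(-1, 225947)), Mul(Q, 82)) = Add(Add(-109577, Mul(-1, 225947)), Mul(-261, 82)) = Add(Add(-109577, -225947), -21402) = Add(-335524, -21402) = -356926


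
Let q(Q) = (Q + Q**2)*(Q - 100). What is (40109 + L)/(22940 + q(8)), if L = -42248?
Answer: -2139/16316 ≈ -0.13110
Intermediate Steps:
q(Q) = (-100 + Q)*(Q + Q**2) (q(Q) = (Q + Q**2)*(-100 + Q) = (-100 + Q)*(Q + Q**2))
(40109 + L)/(22940 + q(8)) = (40109 - 42248)/(22940 + 8*(-100 + 8**2 - 99*8)) = -2139/(22940 + 8*(-100 + 64 - 792)) = -2139/(22940 + 8*(-828)) = -2139/(22940 - 6624) = -2139/16316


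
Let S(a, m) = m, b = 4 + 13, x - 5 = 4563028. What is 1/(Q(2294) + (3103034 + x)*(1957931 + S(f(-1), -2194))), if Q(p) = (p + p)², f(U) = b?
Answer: 1/14992831926123 ≈ 6.6698e-14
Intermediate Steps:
x = 4563033 (x = 5 + 4563028 = 4563033)
b = 17
f(U) = 17
Q(p) = 4*p² (Q(p) = (2*p)² = 4*p²)
1/(Q(2294) + (3103034 + x)*(1957931 + S(f(-1), -2194))) = 1/(4*2294² + (3103034 + 4563033)*(1957931 - 2194)) = 1/(4*5262436 + 7666067*1955737) = 1/(21049744 + 14992810876379) = 1/14992831926123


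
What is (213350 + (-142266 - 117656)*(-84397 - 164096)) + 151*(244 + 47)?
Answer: 64589054837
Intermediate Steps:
(213350 + (-142266 - 117656)*(-84397 - 164096)) + 151*(244 + 47) = (213350 - 259922*(-248493)) + 151*291 = (213350 + 64588797546) + 43941 = 64589010896 + 43941 = 64589054837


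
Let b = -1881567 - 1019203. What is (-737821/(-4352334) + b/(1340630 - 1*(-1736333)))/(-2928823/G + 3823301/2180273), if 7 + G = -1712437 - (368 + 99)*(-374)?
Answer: -2479838953544800191035639/11732373068333568654996795 ≈ -0.21137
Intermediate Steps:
b = -2900770
G = -1537786 (G = -7 + (-1712437 - (368 + 99)*(-374)) = -7 + (-1712437 - 467*(-374)) = -7 + (-1712437 - 1*(-174658)) = -7 + (-1712437 + 174658) = -7 - 1537779 = -1537786)
(-737821/(-4352334) + b/(1340630 - 1*(-1736333)))/(-2928823/G + 3823301/2180273) = (-737821/(-4352334) - 2900770/(1340630 - 1*(-1736333)))/(-2928823/(-1537786) + 3823301/2180273) = (-737821*(-1/4352334) - 2900770/(1340630 + 1736333))/(-2928823*(-1/1537786) + 3823301*(1/2180273)) = (105403/621762 - 2900770/3076963)/(2928823/1537786 + 3823301/2180273) = (105403/621762 - 2900770*1/3076963)/(12265052460265/3352793295578) = (105403/621762 - 2900770/3076963)*(3352793295578/12265052460265) = -1479267425651/1913138668806*3352793295578/12265052460265 = -2479838953544800191035639/11732373068333568654996795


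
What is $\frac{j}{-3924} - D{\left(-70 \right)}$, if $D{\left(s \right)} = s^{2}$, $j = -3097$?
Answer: $- \frac{19224503}{3924} \approx -4899.2$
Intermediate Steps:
$\frac{j}{-3924} - D{\left(-70 \right)} = - \frac{3097}{-3924} - \left(-70\right)^{2} = \left(-3097\right) \left(- \frac{1}{3924}\right) - 4900 = \frac{3097}{3924} - 4900 = - \frac{19224503}{3924}$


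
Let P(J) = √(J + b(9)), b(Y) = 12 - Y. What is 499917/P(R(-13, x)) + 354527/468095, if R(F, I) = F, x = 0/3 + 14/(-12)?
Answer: 354527/468095 - 499917*I*√10/10 ≈ 0.75738 - 1.5809e+5*I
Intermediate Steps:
x = -7/6 (x = 0*(⅓) + 14*(-1/12) = 0 - 7/6 = -7/6 ≈ -1.1667)
P(J) = √(3 + J) (P(J) = √(J + (12 - 1*9)) = √(J + (12 - 9)) = √(J + 3) = √(3 + J))
499917/P(R(-13, x)) + 354527/468095 = 499917/(√(3 - 13)) + 354527/468095 = 499917/(√(-10)) + 354527*(1/468095) = 499917/((I*√10)) + 354527/468095 = 499917*(-I*√10/10) + 354527/468095 = -499917*I*√10/10 + 354527/468095 = 354527/468095 - 499917*I*√10/10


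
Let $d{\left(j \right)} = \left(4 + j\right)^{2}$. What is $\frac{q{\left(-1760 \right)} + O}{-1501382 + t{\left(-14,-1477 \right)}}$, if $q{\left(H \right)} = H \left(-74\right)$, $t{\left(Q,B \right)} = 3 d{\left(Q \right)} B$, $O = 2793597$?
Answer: $- \frac{2923837}{1944482} \approx -1.5037$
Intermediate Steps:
$t{\left(Q,B \right)} = 3 B \left(4 + Q\right)^{2}$ ($t{\left(Q,B \right)} = 3 \left(4 + Q\right)^{2} B = 3 B \left(4 + Q\right)^{2}$)
$q{\left(H \right)} = - 74 H$
$\frac{q{\left(-1760 \right)} + O}{-1501382 + t{\left(-14,-1477 \right)}} = \frac{\left(-74\right) \left(-1760\right) + 2793597}{-1501382 + 3 \left(-1477\right) \left(4 - 14\right)^{2}} = \frac{130240 + 2793597}{-1501382 + 3 \left(-1477\right) \left(-10\right)^{2}} = \frac{2923837}{-1501382 + 3 \left(-1477\right) 100} = \frac{2923837}{-1501382 - 443100} = \frac{2923837}{-1944482} = 2923837 \left(- \frac{1}{1944482}\right) = - \frac{2923837}{1944482}$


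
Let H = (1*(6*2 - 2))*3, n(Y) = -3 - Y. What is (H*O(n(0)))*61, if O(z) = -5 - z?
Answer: -3660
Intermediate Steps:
H = 30 (H = (1*(12 - 2))*3 = (1*10)*3 = 10*3 = 30)
(H*O(n(0)))*61 = (30*(-5 - (-3 - 1*0)))*61 = (30*(-5 - (-3 + 0)))*61 = (30*(-5 - 1*(-3)))*61 = (30*(-5 + 3))*61 = (30*(-2))*61 = -60*61 = -3660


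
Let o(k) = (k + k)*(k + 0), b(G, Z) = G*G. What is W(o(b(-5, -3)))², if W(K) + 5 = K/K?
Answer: 16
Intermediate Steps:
b(G, Z) = G²
o(k) = 2*k² (o(k) = (2*k)*k = 2*k²)
W(K) = -4 (W(K) = -5 + K/K = -5 + 1 = -4)
W(o(b(-5, -3)))² = (-4)² = 16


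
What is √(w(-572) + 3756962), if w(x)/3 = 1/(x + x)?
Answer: 5*√49168714166/572 ≈ 1938.3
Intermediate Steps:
w(x) = 3/(2*x) (w(x) = 3/(x + x) = 3/((2*x)) = 3*(1/(2*x)) = 3/(2*x))
√(w(-572) + 3756962) = √((3/2)/(-572) + 3756962) = √((3/2)*(-1/572) + 3756962) = √(-3/1144 + 3756962) = √(4297964525/1144) = 5*√49168714166/572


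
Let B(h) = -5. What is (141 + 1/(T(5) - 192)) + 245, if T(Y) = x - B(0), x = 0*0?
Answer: 72181/187 ≈ 385.99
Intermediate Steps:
x = 0
T(Y) = 5 (T(Y) = 0 - 1*(-5) = 0 + 5 = 5)
(141 + 1/(T(5) - 192)) + 245 = (141 + 1/(5 - 192)) + 245 = (141 + 1/(-187)) + 245 = (141 - 1/187) + 245 = 26366/187 + 245 = 72181/187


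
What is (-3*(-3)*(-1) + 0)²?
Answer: 81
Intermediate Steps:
(-3*(-3)*(-1) + 0)² = (9*(-1) + 0)² = (-9 + 0)² = (-9)² = 81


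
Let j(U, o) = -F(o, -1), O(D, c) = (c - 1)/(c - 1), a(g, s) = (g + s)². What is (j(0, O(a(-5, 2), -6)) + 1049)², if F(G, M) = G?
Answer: 1098304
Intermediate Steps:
O(D, c) = 1 (O(D, c) = (-1 + c)/(-1 + c) = 1)
j(U, o) = -o
(j(0, O(a(-5, 2), -6)) + 1049)² = (-1*1 + 1049)² = (-1 + 1049)² = 1048² = 1098304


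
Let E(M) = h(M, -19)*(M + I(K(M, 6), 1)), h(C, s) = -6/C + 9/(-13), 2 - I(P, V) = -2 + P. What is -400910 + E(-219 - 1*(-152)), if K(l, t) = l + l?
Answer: -349229885/871 ≈ -4.0095e+5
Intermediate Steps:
K(l, t) = 2*l
I(P, V) = 4 - P (I(P, V) = 2 - (-2 + P) = 2 + (2 - P) = 4 - P)
h(C, s) = -9/13 - 6/C (h(C, s) = -6/C + 9*(-1/13) = -6/C - 9/13 = -9/13 - 6/C)
E(M) = (4 - M)*(-9/13 - 6/M) (E(M) = (-9/13 - 6/M)*(M + (4 - 2*M)) = (-9/13 - 6/M)*(4 - M) = (4 - M)*(-9/13 - 6/M))
-400910 + E(-219 - 1*(-152)) = -400910 + (42/13 - 24/(-219 - 1*(-152)) + 9*(-219 - 1*(-152))/13) = -400910 + (42/13 - 24/(-219 + 152) + 9*(-219 + 152)/13) = -400910 + (42/13 - 24/(-67) + (9/13)*(-67)) = -400910 + (42/13 - 24*(-1/67) - 603/13) = -400910 + (42/13 + 24/67 - 603/13) = -400910 - 37275/871 = -349229885/871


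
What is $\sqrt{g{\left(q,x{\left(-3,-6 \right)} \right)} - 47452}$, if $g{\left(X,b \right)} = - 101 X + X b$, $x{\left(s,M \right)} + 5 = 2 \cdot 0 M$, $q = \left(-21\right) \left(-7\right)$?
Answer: $i \sqrt{63034} \approx 251.07 i$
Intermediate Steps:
$q = 147$
$x{\left(s,M \right)} = -5$ ($x{\left(s,M \right)} = -5 + 2 \cdot 0 M = -5 + 0 M = -5 + 0 = -5$)
$\sqrt{g{\left(q,x{\left(-3,-6 \right)} \right)} - 47452} = \sqrt{147 \left(-101 - 5\right) - 47452} = \sqrt{147 \left(-106\right) - 47452} = \sqrt{-15582 - 47452} = \sqrt{-63034} = i \sqrt{63034}$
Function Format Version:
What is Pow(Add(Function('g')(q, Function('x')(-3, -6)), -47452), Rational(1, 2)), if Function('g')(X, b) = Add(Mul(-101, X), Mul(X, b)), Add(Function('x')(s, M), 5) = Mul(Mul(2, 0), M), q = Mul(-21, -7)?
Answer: Mul(I, Pow(63034, Rational(1, 2))) ≈ Mul(251.07, I)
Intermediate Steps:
q = 147
Function('x')(s, M) = -5 (Function('x')(s, M) = Add(-5, Mul(Mul(2, 0), M)) = Add(-5, Mul(0, M)) = Add(-5, 0) = -5)
Pow(Add(Function('g')(q, Function('x')(-3, -6)), -47452), Rational(1, 2)) = Pow(Add(Mul(147, Add(-101, -5)), -47452), Rational(1, 2)) = Pow(Add(Mul(147, -106), -47452), Rational(1, 2)) = Pow(Add(-15582, -47452), Rational(1, 2)) = Pow(-63034, Rational(1, 2)) = Mul(I, Pow(63034, Rational(1, 2)))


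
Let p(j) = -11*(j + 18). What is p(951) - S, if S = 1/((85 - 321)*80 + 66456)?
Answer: -507112585/47576 ≈ -10659.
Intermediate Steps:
p(j) = -198 - 11*j (p(j) = -11*(18 + j) = -198 - 11*j)
S = 1/47576 (S = 1/(-236*80 + 66456) = 1/(-18880 + 66456) = 1/47576 ≈ 2.1019e-5)
p(951) - S = (-198 - 11*951) - 1*1/47576 = (-198 - 10461) - 1/47576 = -10659 - 1/47576 = -507112585/47576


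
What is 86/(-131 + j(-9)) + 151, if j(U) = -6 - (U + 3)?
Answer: 19695/131 ≈ 150.34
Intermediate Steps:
j(U) = -9 - U (j(U) = -6 - (3 + U) = -6 + (-3 - U) = -9 - U)
86/(-131 + j(-9)) + 151 = 86/(-131 + (-9 - 1*(-9))) + 151 = 86/(-131 + (-9 + 9)) + 151 = 86/(-131 + 0) + 151 = 86/(-131) + 151 = 86*(-1/131) + 151 = -86/131 + 151 = 19695/131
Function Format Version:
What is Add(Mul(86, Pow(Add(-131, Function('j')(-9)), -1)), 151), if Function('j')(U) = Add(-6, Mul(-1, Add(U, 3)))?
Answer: Rational(19695, 131) ≈ 150.34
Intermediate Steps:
Function('j')(U) = Add(-9, Mul(-1, U)) (Function('j')(U) = Add(-6, Mul(-1, Add(3, U))) = Add(-6, Add(-3, Mul(-1, U))) = Add(-9, Mul(-1, U)))
Add(Mul(86, Pow(Add(-131, Function('j')(-9)), -1)), 151) = Add(Mul(86, Pow(Add(-131, Add(-9, Mul(-1, -9))), -1)), 151) = Add(Mul(86, Pow(Add(-131, Add(-9, 9)), -1)), 151) = Add(Mul(86, Pow(Add(-131, 0), -1)), 151) = Add(Mul(86, Pow(-131, -1)), 151) = Add(Mul(86, Rational(-1, 131)), 151) = Add(Rational(-86, 131), 151) = Rational(19695, 131)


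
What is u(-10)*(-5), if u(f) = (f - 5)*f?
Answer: -750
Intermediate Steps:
u(f) = f*(-5 + f) (u(f) = (-5 + f)*f = f*(-5 + f))
u(-10)*(-5) = -10*(-5 - 10)*(-5) = -10*(-15)*(-5) = 150*(-5) = -750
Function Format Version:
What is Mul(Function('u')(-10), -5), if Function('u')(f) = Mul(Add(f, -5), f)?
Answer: -750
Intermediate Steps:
Function('u')(f) = Mul(f, Add(-5, f)) (Function('u')(f) = Mul(Add(-5, f), f) = Mul(f, Add(-5, f)))
Mul(Function('u')(-10), -5) = Mul(Mul(-10, Add(-5, -10)), -5) = Mul(Mul(-10, -15), -5) = Mul(150, -5) = -750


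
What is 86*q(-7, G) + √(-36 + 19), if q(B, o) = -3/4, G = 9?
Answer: -129/2 + I*√17 ≈ -64.5 + 4.1231*I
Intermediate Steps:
q(B, o) = -¾ (q(B, o) = (¼)*(-3) = -¾)
86*q(-7, G) + √(-36 + 19) = 86*(-¾) + √(-36 + 19) = -129/2 + √(-17) = -129/2 + I*√17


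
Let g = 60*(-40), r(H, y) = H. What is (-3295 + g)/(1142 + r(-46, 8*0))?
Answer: -5695/1096 ≈ -5.1962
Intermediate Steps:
g = -2400
(-3295 + g)/(1142 + r(-46, 8*0)) = (-3295 - 2400)/(1142 - 46) = -5695/1096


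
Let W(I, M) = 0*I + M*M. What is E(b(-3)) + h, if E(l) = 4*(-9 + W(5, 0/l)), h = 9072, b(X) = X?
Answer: 9036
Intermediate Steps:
W(I, M) = M**2 (W(I, M) = 0 + M**2 = M**2)
E(l) = -36 (E(l) = 4*(-9 + (0/l)**2) = 4*(-9 + 0**2) = 4*(-9 + 0) = 4*(-9) = -36)
E(b(-3)) + h = -36 + 9072 = 9036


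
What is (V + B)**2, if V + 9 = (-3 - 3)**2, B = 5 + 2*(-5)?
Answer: 484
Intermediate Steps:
B = -5 (B = 5 - 10 = -5)
V = 27 (V = -9 + (-3 - 3)**2 = -9 + (-6)**2 = -9 + 36 = 27)
(V + B)**2 = (27 - 5)**2 = 22**2 = 484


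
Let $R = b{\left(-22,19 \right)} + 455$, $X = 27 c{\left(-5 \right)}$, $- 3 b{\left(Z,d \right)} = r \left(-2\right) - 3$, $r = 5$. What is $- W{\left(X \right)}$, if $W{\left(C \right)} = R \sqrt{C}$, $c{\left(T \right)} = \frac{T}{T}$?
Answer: $- 1378 \sqrt{3} \approx -2386.8$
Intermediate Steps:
$c{\left(T \right)} = 1$
$b{\left(Z,d \right)} = \frac{13}{3}$ ($b{\left(Z,d \right)} = - \frac{5 \left(-2\right) - 3}{3} = - \frac{-10 - 3}{3} = \left(- \frac{1}{3}\right) \left(-13\right) = \frac{13}{3}$)
$X = 27$ ($X = 27 \cdot 1 = 27$)
$R = \frac{1378}{3}$ ($R = \frac{13}{3} + 455 = \frac{1378}{3} \approx 459.33$)
$W{\left(C \right)} = \frac{1378 \sqrt{C}}{3}$
$- W{\left(X \right)} = - \frac{1378 \sqrt{27}}{3} = - \frac{1378 \cdot 3 \sqrt{3}}{3} = - 1378 \sqrt{3}$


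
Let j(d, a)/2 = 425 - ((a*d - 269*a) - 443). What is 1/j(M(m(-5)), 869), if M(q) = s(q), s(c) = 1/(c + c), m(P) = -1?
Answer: 1/470127 ≈ 2.1271e-6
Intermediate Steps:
s(c) = 1/(2*c)
M(q) = 1/(2*q)
j(d, a) = 1736 + 538*a - 2*a*d (j(d, a) = 2*(425 - ((a*d - 269*a) - 443)) = 2*(425 - ((-269*a + a*d) - 443)) = 2*(425 - (-443 - 269*a + a*d)) = 2*(425 + (443 + 269*a - a*d)) = 2*(868 + 269*a - a*d) = 1736 + 538*a - 2*a*d)
1/j(M(m(-5)), 869) = 1/(1736 + 538*869 - 2*869*(½)/(-1)) = 1/(1736 + 467522 - 2*869*(½)*(-1)) = 1/(1736 + 467522 - 2*869*(-½)) = 1/(1736 + 467522 + 869) = 1/470127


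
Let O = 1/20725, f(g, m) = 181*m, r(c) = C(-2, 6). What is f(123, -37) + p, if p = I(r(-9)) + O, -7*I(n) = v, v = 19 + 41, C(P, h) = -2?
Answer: -972810768/145075 ≈ -6705.6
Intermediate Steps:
r(c) = -2
v = 60
I(n) = -60/7 (I(n) = -⅐*60 = -60/7)
O = 1/20725 ≈ 4.8251e-5
p = -1243493/145075 (p = -60/7 + 1/20725 = -1243493/145075 ≈ -8.5714)
f(123, -37) + p = 181*(-37) - 1243493/145075 = -6697 - 1243493/145075 = -972810768/145075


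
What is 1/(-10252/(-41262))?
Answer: 20631/5126 ≈ 4.0248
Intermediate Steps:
1/(-10252/(-41262)) = 1/(-10252*(-1/41262)) = 1/(5126/20631) = 20631/5126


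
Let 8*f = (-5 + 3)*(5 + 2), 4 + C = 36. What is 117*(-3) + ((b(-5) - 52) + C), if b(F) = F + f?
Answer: -1511/4 ≈ -377.75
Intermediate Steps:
C = 32 (C = -4 + 36 = 32)
f = -7/4 (f = ((-5 + 3)*(5 + 2))/8 = (-2*7)/8 = (1/8)*(-14) = -7/4 ≈ -1.7500)
b(F) = -7/4 + F (b(F) = F - 7/4 = -7/4 + F)
117*(-3) + ((b(-5) - 52) + C) = 117*(-3) + (((-7/4 - 5) - 52) + 32) = -351 + ((-27/4 - 52) + 32) = -351 + (-235/4 + 32) = -351 - 107/4 = -1511/4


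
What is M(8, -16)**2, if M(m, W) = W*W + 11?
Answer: 71289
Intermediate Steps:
M(m, W) = 11 + W**2 (M(m, W) = W**2 + 11 = 11 + W**2)
M(8, -16)**2 = (11 + (-16)**2)**2 = (11 + 256)**2 = 267**2 = 71289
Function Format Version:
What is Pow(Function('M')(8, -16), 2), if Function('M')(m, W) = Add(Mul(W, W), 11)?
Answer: 71289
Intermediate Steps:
Function('M')(m, W) = Add(11, Pow(W, 2)) (Function('M')(m, W) = Add(Pow(W, 2), 11) = Add(11, Pow(W, 2)))
Pow(Function('M')(8, -16), 2) = Pow(Add(11, Pow(-16, 2)), 2) = Pow(Add(11, 256), 2) = Pow(267, 2) = 71289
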